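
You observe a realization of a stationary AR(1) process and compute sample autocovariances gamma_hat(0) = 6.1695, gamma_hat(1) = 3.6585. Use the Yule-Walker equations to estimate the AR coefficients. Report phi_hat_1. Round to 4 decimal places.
\hat\phi_{1} = 0.5930

The Yule-Walker equations for an AR(p) process read, in matrix form,
  Gamma_p phi = r_p,   with   (Gamma_p)_{ij} = gamma(|i - j|),
                       (r_p)_i = gamma(i),   i,j = 1..p.
Substitute the sample gammas (Toeplitz matrix and right-hand side of size 1):
  Gamma_p = [[6.1695]]
  r_p     = [3.6585]
With p = 1 this is the single equation gamma(0) phi_1 = gamma(1):
  phi_hat_1 = gamma(1) / gamma(0) = 3.6585 / 6.1695 = 0.5930.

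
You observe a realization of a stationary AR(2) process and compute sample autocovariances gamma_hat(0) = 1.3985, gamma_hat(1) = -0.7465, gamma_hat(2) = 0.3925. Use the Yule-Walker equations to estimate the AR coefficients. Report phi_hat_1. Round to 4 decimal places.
\hat\phi_{1} = -0.5370

The Yule-Walker equations for an AR(p) process read, in matrix form,
  Gamma_p phi = r_p,   with   (Gamma_p)_{ij} = gamma(|i - j|),
                       (r_p)_i = gamma(i),   i,j = 1..p.
Substitute the sample gammas (Toeplitz matrix and right-hand side of size 2):
  Gamma_p = [[1.3985, -0.7465], [-0.7465, 1.3985]]
  r_p     = [-0.7465, 0.3925]
Written out:
  1.3985 phi_1 - 0.7465 phi_2 = -0.7465
  -0.7465 phi_1 + 1.3985 phi_2 = 0.3925
Solve by Cramer's rule:
  det = gamma(0)^2 - gamma(1)^2 = (1.3985)^2 - (-0.7465)^2 = 1.95580225 - 0.55726225 = 1.39854
  phi_hat_1 = [gamma(1) gamma(0) - gamma(1) gamma(2)] / det = [(-0.7465)(1.3985) - (-0.7465)(0.3925)] / 1.39854 = -0.750979 / 1.39854 = -0.537
  phi_hat_2 = [gamma(0) gamma(2) - gamma(1)^2] / det = [(1.3985)(0.3925) - (-0.7465)^2] / 1.39854 = -0.008351 / 1.39854 = -0.006
So phi_hat = [-0.5370, -0.0060].
Therefore phi_hat_1 = -0.5370.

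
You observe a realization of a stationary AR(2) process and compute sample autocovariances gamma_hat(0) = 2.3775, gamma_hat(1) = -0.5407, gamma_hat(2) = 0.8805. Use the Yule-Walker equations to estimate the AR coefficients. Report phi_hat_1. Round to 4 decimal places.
\hat\phi_{1} = -0.1510

The Yule-Walker equations for an AR(p) process read, in matrix form,
  Gamma_p phi = r_p,   with   (Gamma_p)_{ij} = gamma(|i - j|),
                       (r_p)_i = gamma(i),   i,j = 1..p.
Substitute the sample gammas (Toeplitz matrix and right-hand side of size 2):
  Gamma_p = [[2.3775, -0.5407], [-0.5407, 2.3775]]
  r_p     = [-0.5407, 0.8805]
Written out:
  2.3775 phi_1 - 0.5407 phi_2 = -0.5407
  -0.5407 phi_1 + 2.3775 phi_2 = 0.8805
Solve by Cramer's rule:
  det = gamma(0)^2 - gamma(1)^2 = (2.3775)^2 - (-0.5407)^2 = 5.65250625 - 0.29235649 = 5.36014976
  phi_hat_1 = [gamma(1) gamma(0) - gamma(1) gamma(2)] / det = [(-0.5407)(2.3775) - (-0.5407)(0.8805)] / 5.36014976 = -0.8094279 / 5.36014976 = -0.151
  phi_hat_2 = [gamma(0) gamma(2) - gamma(1)^2] / det = [(2.3775)(0.8805) - (-0.5407)^2] / 5.36014976 = 1.80103226 / 5.36014976 = 0.336
So phi_hat = [-0.1510, 0.3360].
Therefore phi_hat_1 = -0.1510.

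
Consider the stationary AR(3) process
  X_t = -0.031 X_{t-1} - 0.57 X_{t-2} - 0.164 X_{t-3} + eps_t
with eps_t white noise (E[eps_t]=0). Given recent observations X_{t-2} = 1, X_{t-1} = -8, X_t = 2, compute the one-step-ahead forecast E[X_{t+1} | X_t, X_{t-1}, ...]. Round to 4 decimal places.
E[X_{t+1} \mid \mathcal F_t] = 4.3340

For an AR(p) model X_t = c + sum_i phi_i X_{t-i} + eps_t, the
one-step-ahead conditional mean is
  E[X_{t+1} | X_t, ...] = c + sum_i phi_i X_{t+1-i}.
Substitute known values:
  E[X_{t+1} | ...] = (-0.031) * (2) + (-0.57) * (-8) + (-0.164) * (1)
                   = 4.3340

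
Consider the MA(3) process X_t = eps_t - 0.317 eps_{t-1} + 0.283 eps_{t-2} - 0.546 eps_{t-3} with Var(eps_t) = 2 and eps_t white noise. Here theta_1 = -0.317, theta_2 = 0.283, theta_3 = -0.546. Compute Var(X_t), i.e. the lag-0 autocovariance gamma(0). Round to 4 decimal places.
\gamma(0) = 2.9574

For an MA(q) process X_t = eps_t + sum_i theta_i eps_{t-i} with
Var(eps_t) = sigma^2, the variance is
  gamma(0) = sigma^2 * (1 + sum_i theta_i^2).
  sum_i theta_i^2 = (-0.317)^2 + (0.283)^2 + (-0.546)^2 = 0.100489 + 0.080089 + 0.298116 = 0.478694.
  gamma(0) = 2 * (1 + 0.478694) = 2 * 1.478694 = 2.957388, which rounds to 2.9574.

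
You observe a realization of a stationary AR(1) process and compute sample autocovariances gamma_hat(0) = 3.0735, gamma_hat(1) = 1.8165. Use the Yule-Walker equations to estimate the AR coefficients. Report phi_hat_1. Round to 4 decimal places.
\hat\phi_{1} = 0.5910

The Yule-Walker equations for an AR(p) process read, in matrix form,
  Gamma_p phi = r_p,   with   (Gamma_p)_{ij} = gamma(|i - j|),
                       (r_p)_i = gamma(i),   i,j = 1..p.
Substitute the sample gammas (Toeplitz matrix and right-hand side of size 1):
  Gamma_p = [[3.0735]]
  r_p     = [1.8165]
With p = 1 this is the single equation gamma(0) phi_1 = gamma(1):
  phi_hat_1 = gamma(1) / gamma(0) = 1.8165 / 3.0735 = 0.5910.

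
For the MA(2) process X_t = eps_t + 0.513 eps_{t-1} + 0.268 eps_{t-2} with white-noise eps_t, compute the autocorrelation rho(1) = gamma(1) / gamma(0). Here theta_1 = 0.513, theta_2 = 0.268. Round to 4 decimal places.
\rho(1) = 0.4873

For an MA(q) process with theta_0 = 1, the autocovariance is
  gamma(k) = sigma^2 * sum_{i=0..q-k} theta_i * theta_{i+k},
and rho(k) = gamma(k) / gamma(0). Sigma^2 cancels.
  numerator   = (1)*(0.513) + (0.513)*(0.268) = 0.650484.
  denominator = (1)^2 + (0.513)^2 + (0.268)^2 = 1.334993.
  rho(1) = 0.650484 / 1.334993 = 0.4873.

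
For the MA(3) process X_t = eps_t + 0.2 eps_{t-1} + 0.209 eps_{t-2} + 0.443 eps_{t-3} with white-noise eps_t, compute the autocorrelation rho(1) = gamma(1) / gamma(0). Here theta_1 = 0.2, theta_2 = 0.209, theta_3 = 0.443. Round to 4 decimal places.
\rho(1) = 0.2613

For an MA(q) process with theta_0 = 1, the autocovariance is
  gamma(k) = sigma^2 * sum_{i=0..q-k} theta_i * theta_{i+k},
and rho(k) = gamma(k) / gamma(0). Sigma^2 cancels.
  numerator   = (1)*(0.2) + (0.2)*(0.209) + (0.209)*(0.443) = 0.334387.
  denominator = (1)^2 + (0.2)^2 + (0.209)^2 + (0.443)^2 = 1.27993.
  rho(1) = 0.334387 / 1.27993 = 0.2613.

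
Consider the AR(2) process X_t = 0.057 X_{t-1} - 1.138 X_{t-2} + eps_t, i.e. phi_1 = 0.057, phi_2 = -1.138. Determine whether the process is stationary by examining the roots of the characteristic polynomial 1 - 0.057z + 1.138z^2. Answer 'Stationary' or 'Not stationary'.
\text{Not stationary}

The AR(p) characteristic polynomial is P(z) = 1 - 0.057z + 1.138z^2.
Stationarity requires all roots to lie outside the unit circle, i.e. |z| > 1 for every root.
Set 1 + (-0.057) z + (1.138) z^2 = 0, i.e. a z^2 + b z + c = 0 with a = 1.138, b = -0.057, c = 1.
Discriminant D = b^2 - 4ac = (-0.057)^2 - 4*(1.138)*1 = 0.003249 - (4.552) = -4.548751.
D < 0, so the roots are the complex-conjugate pair z = (-b +/- i sqrt(-D)) / (2a) = 0.025 +/- 0.9371i.
For a conjugate pair |z|^2 = z * conj(z) = (product of roots) = c/a = 1/(1.138) = 0.878735, so |z| = sqrt(0.878735) = 0.9374 for both roots.
Moduli of all roots: 0.9374, 0.9374.
All moduli strictly greater than 1? No.
Verdict: Not stationary.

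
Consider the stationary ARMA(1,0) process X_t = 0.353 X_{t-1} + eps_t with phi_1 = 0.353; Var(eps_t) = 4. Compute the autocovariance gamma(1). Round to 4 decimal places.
\gamma(1) = 1.6130

Multiply the model equation by X_{t-k} and take expectations. With theta_0 = psi_0 = 1 and psi_j the MA(infinity) weights, this gives
  gamma(k) - sum_i phi_i gamma(k-i) = c_k,
  c_k = sigma^2 * sum_{j=k..q} theta_j psi_{j-k}   (c_k = 0 for k > q),
using gamma(-m) = gamma(m).
Pure AR (q = 0): c_0 = sigma^2 = 4, c_k = 0 for k >= 1.
Equations for k = 0 and k = 1 (AR order 1):
  gamma(0) = phi_1 gamma(1) + c_0
  gamma(1) = phi_1 gamma(0) + c_1
Substituting the second into the first: gamma(0) (1 - phi_1^2) = c_0 + phi_1 c_1, so
  gamma(0) = c_0 / (1 - phi_1^2) = 4 / (1 - (0.353)^2) = 4 / 0.875391 = 4.569387.
  gamma(1) = phi_1 gamma(0) = (0.353)(4.569387) = 1.612994.
Therefore gamma(1) = 1.6130 (to 4 decimal places).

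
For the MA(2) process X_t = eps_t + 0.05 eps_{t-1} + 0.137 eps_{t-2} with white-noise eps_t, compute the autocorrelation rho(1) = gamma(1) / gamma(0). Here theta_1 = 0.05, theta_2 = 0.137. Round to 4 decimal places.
\rho(1) = 0.0557

For an MA(q) process with theta_0 = 1, the autocovariance is
  gamma(k) = sigma^2 * sum_{i=0..q-k} theta_i * theta_{i+k},
and rho(k) = gamma(k) / gamma(0). Sigma^2 cancels.
  numerator   = (1)*(0.05) + (0.05)*(0.137) = 0.05685.
  denominator = (1)^2 + (0.05)^2 + (0.137)^2 = 1.021269.
  rho(1) = 0.05685 / 1.021269 = 0.0557.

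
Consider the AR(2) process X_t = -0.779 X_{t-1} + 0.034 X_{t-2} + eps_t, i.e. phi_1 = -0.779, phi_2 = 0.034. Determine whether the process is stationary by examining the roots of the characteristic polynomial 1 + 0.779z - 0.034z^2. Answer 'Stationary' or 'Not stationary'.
\text{Stationary}

The AR(p) characteristic polynomial is P(z) = 1 + 0.779z - 0.034z^2.
Stationarity requires all roots to lie outside the unit circle, i.e. |z| > 1 for every root.
Set 1 + (0.779) z + (-0.034) z^2 = 0, i.e. a z^2 + b z + c = 0 with a = -0.034, b = 0.779, c = 1.
Discriminant D = b^2 - 4ac = (0.779)^2 - 4*(-0.034)*1 = 0.606841 - (-0.136) = 0.742841.
D >= 0, so the roots are real: z = (-b +/- sqrt(D)) / (2a) = (-0.779 +/- 0.861882) / (-0.068).
  z_1 = (-0.779 + 0.861882) / (-0.068) = -1.2189,   |z_1| = 1.2189.
  z_2 = (-0.779 - 0.861882) / (-0.068) = 24.1306,   |z_2| = 24.1306.
Moduli of all roots: 1.2189, 24.1306.
All moduli strictly greater than 1? Yes.
Verdict: Stationary.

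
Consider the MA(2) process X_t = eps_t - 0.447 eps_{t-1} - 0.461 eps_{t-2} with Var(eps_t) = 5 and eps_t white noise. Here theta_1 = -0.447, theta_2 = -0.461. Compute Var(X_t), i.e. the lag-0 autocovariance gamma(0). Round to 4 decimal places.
\gamma(0) = 7.0617

For an MA(q) process X_t = eps_t + sum_i theta_i eps_{t-i} with
Var(eps_t) = sigma^2, the variance is
  gamma(0) = sigma^2 * (1 + sum_i theta_i^2).
  sum_i theta_i^2 = (-0.447)^2 + (-0.461)^2 = 0.199809 + 0.212521 = 0.41233.
  gamma(0) = 5 * (1 + 0.41233) = 5 * 1.41233 = 7.06165, which rounds to 7.0617.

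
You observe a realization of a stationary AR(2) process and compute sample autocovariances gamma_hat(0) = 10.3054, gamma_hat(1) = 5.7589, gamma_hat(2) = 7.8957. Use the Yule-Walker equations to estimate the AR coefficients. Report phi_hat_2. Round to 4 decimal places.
\hat\phi_{2} = 0.6600

The Yule-Walker equations for an AR(p) process read, in matrix form,
  Gamma_p phi = r_p,   with   (Gamma_p)_{ij} = gamma(|i - j|),
                       (r_p)_i = gamma(i),   i,j = 1..p.
Substitute the sample gammas (Toeplitz matrix and right-hand side of size 2):
  Gamma_p = [[10.3054, 5.7589], [5.7589, 10.3054]]
  r_p     = [5.7589, 7.8957]
Written out:
  10.3054 phi_1 + 5.7589 phi_2 = 5.7589
  5.7589 phi_1 + 10.3054 phi_2 = 7.8957
Solve by Cramer's rule:
  det = gamma(0)^2 - gamma(1)^2 = (10.3054)^2 - (5.7589)^2 = 106.20126916 - 33.16492921 = 73.03633995
  phi_hat_1 = [gamma(1) gamma(0) - gamma(1) gamma(2)] / det = [(5.7589)(10.3054) - (5.7589)(7.8957)] / 73.03633995 = 13.87722133 / 73.03633995 = 0.19
  phi_hat_2 = [gamma(0) gamma(2) - gamma(1)^2] / det = [(10.3054)(7.8957) - (5.7589)^2] / 73.03633995 = 48.20341757 / 73.03633995 = 0.66
So phi_hat = [0.1900, 0.6600].
Therefore phi_hat_2 = 0.6600.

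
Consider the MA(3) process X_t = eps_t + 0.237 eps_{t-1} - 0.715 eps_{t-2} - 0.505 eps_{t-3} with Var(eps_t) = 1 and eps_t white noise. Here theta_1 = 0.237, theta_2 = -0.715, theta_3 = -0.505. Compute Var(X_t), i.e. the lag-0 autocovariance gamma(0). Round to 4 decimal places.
\gamma(0) = 1.8224

For an MA(q) process X_t = eps_t + sum_i theta_i eps_{t-i} with
Var(eps_t) = sigma^2, the variance is
  gamma(0) = sigma^2 * (1 + sum_i theta_i^2).
  sum_i theta_i^2 = (0.237)^2 + (-0.715)^2 + (-0.505)^2 = 0.056169 + 0.511225 + 0.255025 = 0.822419.
  gamma(0) = 1 * (1 + 0.822419) = 1 * 1.822419 = 1.822419, which rounds to 1.8224.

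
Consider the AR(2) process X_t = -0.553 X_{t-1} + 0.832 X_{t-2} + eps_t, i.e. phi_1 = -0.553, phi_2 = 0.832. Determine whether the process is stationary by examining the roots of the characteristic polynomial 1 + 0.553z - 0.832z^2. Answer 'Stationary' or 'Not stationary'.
\text{Not stationary}

The AR(p) characteristic polynomial is P(z) = 1 + 0.553z - 0.832z^2.
Stationarity requires all roots to lie outside the unit circle, i.e. |z| > 1 for every root.
Set 1 + (0.553) z + (-0.832) z^2 = 0, i.e. a z^2 + b z + c = 0 with a = -0.832, b = 0.553, c = 1.
Discriminant D = b^2 - 4ac = (0.553)^2 - 4*(-0.832)*1 = 0.305809 - (-3.328) = 3.633809.
D >= 0, so the roots are real: z = (-b +/- sqrt(D)) / (2a) = (-0.553 +/- 1.906255) / (-1.664).
  z_1 = (-0.553 + 1.906255) / (-1.664) = -0.8133,   |z_1| = 0.8133.
  z_2 = (-0.553 - 1.906255) / (-1.664) = 1.4779,   |z_2| = 1.4779.
Moduli of all roots: 0.8133, 1.4779.
All moduli strictly greater than 1? No.
Verdict: Not stationary.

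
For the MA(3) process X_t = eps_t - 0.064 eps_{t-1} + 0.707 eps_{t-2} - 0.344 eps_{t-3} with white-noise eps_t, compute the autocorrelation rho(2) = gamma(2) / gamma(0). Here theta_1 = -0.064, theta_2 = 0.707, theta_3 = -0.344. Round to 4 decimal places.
\rho(2) = 0.4494

For an MA(q) process with theta_0 = 1, the autocovariance is
  gamma(k) = sigma^2 * sum_{i=0..q-k} theta_i * theta_{i+k},
and rho(k) = gamma(k) / gamma(0). Sigma^2 cancels.
  numerator   = (1)*(0.707) + (-0.064)*(-0.344) = 0.729016.
  denominator = (1)^2 + (-0.064)^2 + (0.707)^2 + (-0.344)^2 = 1.622281.
  rho(2) = 0.729016 / 1.622281 = 0.4494.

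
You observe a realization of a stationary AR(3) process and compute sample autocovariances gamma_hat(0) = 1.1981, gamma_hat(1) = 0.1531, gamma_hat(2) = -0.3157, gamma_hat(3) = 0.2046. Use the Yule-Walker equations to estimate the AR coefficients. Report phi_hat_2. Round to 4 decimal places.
\hat\phi_{2} = -0.3299

The Yule-Walker equations for an AR(p) process read, in matrix form,
  Gamma_p phi = r_p,   with   (Gamma_p)_{ij} = gamma(|i - j|),
                       (r_p)_i = gamma(i),   i,j = 1..p.
Substitute the sample gammas (Toeplitz matrix and right-hand side of size 3):
  Gamma_p = [[1.1981, 0.1531, -0.3157], [0.1531, 1.1981, 0.1531], [-0.3157, 0.1531, 1.1981]]
  r_p     = [0.1531, -0.3157, 0.2046]
Written out (R1..R3):
  (R1) 1.1981 phi_1 + 0.1531 phi_2 - 0.3157 phi_3 = 0.1531
  (R2) 0.1531 phi_1 + 1.1981 phi_2 + 0.1531 phi_3 = -0.3157
  (R3) -0.3157 phi_1 + 0.1531 phi_2 + 1.1981 phi_3 = 0.2046
Gaussian elimination:
  R2 <- R2 - (0.1531/1.1981) R1 = R2 - (0.127786) R1:  1.178536 phi_2 + 0.193442 phi_3 = -0.335264
  R3 <- R3 - (-0.3157/1.1981) R1 = R3 - (-0.263501) R1:  0.193442 phi_2 + 1.114913 phi_3 = 0.244942
  R3 <- R3 - (0.193442/1.178536) R2 = R3 - (0.164137) R2:  1.083162 phi_3 = 0.299971
Back-substitution:
  phi_hat_3 = 0.299971 / 1.083162 = 0.27694
  phi_hat_2 = (-0.335264 - (0.193442)(0.27694)) / 1.178536 = -0.329931
  phi_hat_1 = (0.1531 - (0.1531)(-0.329931) - (-0.3157)(0.27694)) / 1.1981 = 0.24292
So phi_hat = [0.2429, -0.3299, 0.2769].
Therefore phi_hat_2 = -0.3299.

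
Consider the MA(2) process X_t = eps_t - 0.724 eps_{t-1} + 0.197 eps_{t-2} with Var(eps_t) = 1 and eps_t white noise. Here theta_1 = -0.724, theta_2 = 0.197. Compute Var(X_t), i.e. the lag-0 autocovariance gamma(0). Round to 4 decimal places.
\gamma(0) = 1.5630

For an MA(q) process X_t = eps_t + sum_i theta_i eps_{t-i} with
Var(eps_t) = sigma^2, the variance is
  gamma(0) = sigma^2 * (1 + sum_i theta_i^2).
  sum_i theta_i^2 = (-0.724)^2 + (0.197)^2 = 0.524176 + 0.038809 = 0.562985.
  gamma(0) = 1 * (1 + 0.562985) = 1 * 1.562985 = 1.562985, which rounds to 1.5630.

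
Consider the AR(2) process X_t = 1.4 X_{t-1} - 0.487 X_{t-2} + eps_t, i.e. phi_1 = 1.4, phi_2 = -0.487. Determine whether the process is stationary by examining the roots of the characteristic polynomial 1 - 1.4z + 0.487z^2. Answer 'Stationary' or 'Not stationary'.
\text{Stationary}

The AR(p) characteristic polynomial is P(z) = 1 - 1.4z + 0.487z^2.
Stationarity requires all roots to lie outside the unit circle, i.e. |z| > 1 for every root.
Set 1 + (-1.4) z + (0.487) z^2 = 0, i.e. a z^2 + b z + c = 0 with a = 0.487, b = -1.4, c = 1.
Discriminant D = b^2 - 4ac = (-1.4)^2 - 4*(0.487)*1 = 1.96 - (1.948) = 0.012.
D >= 0, so the roots are real: z = (-b +/- sqrt(D)) / (2a) = (1.4 +/- 0.109545) / (0.974).
  z_1 = (1.4 + 0.109545) / (0.974) = 1.5498,   |z_1| = 1.5498.
  z_2 = (1.4 - 0.109545) / (0.974) = 1.3249,   |z_2| = 1.3249.
Moduli of all roots: 1.5498, 1.3249.
All moduli strictly greater than 1? Yes.
Verdict: Stationary.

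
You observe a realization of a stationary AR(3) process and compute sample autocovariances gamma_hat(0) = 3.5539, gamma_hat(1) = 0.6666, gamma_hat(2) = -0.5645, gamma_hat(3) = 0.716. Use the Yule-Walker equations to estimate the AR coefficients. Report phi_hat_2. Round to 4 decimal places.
\hat\phi_{2} = -0.2680

The Yule-Walker equations for an AR(p) process read, in matrix form,
  Gamma_p phi = r_p,   with   (Gamma_p)_{ij} = gamma(|i - j|),
                       (r_p)_i = gamma(i),   i,j = 1..p.
Substitute the sample gammas (Toeplitz matrix and right-hand side of size 3):
  Gamma_p = [[3.5539, 0.6666, -0.5645], [0.6666, 3.5539, 0.6666], [-0.5645, 0.6666, 3.5539]]
  r_p     = [0.6666, -0.5645, 0.716]
Written out (R1..R3):
  (R1) 3.5539 phi_1 + 0.6666 phi_2 - 0.5645 phi_3 = 0.6666
  (R2) 0.6666 phi_1 + 3.5539 phi_2 + 0.6666 phi_3 = -0.5645
  (R3) -0.5645 phi_1 + 0.6666 phi_2 + 3.5539 phi_3 = 0.716
Gaussian elimination:
  R2 <- R2 - (0.6666/3.5539) R1 = R2 - (0.187569) R1:  3.428867 phi_2 + 0.772482 phi_3 = -0.689533
  R3 <- R3 - (-0.5645/3.5539) R1 = R3 - (-0.15884) R1:  0.772482 phi_2 + 3.464235 phi_3 = 0.821882
  R3 <- R3 - (0.772482/3.428867) R2 = R3 - (0.225288) R2:  3.290204 phi_3 = 0.977226
Back-substitution:
  phi_hat_3 = 0.977226 / 3.290204 = 0.297011
  phi_hat_2 = (-0.689533 - (0.772482)(0.297011)) / 3.428867 = -0.268009
  phi_hat_1 = (0.6666 - (0.6666)(-0.268009) - (-0.5645)(0.297011)) / 3.5539 = 0.285016
So phi_hat = [0.2850, -0.2680, 0.2970].
Therefore phi_hat_2 = -0.2680.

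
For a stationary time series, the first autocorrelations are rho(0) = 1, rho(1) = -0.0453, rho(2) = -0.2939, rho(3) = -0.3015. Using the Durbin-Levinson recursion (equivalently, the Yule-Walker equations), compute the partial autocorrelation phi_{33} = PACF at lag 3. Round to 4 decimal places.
\phi_{33} = -0.3650

The PACF at lag k is phi_{kk}, the last component of the solution
to the Yule-Walker system G_k phi = r_k where
  (G_k)_{ij} = rho(|i - j|), (r_k)_i = rho(i), i,j = 1..k.
Equivalently, Durbin-Levinson gives phi_{kk} iteratively:
  phi_{11} = rho(1)
  phi_{kk} = [rho(k) - sum_{j=1..k-1} phi_{k-1,j} rho(k-j)]
            / [1 - sum_{j=1..k-1} phi_{k-1,j} rho(j)],
  phi_{k,j} = phi_{k-1,j} - phi_{kk} phi_{k-1,k-j},  j = 1..k-1.
Step k = 1:
  phi_11 = rho(1) = -0.0453.
Step k = 2:
  phi_22 = [rho(2) - phi_11 rho(1)] / [1 - phi_11 rho(1)] = [-0.2939 - (-0.0453)(-0.0453)] / [1 - (-0.0453)(-0.0453)]
         = -0.29595209 / 0.99794791 = -0.296561.
  Update: phi_21 = phi_11 - phi_22 phi_11 = -0.0453 - (-0.296561)(-0.0453) = -0.058734.
Step k = 3:
  phi_33 = [rho(3) - phi_21 rho(2) - phi_22 rho(1)] / [1 - phi_21 rho(1) - phi_22 rho(2)]
    numerator   = -0.3015 - (-0.058734)(-0.2939) - (-0.296561)(-0.0453) = -0.33219618
    denominator = 1 - (-0.058734)(-0.0453) - (-0.296561)(-0.2939) = 0.91018016
  phi_33 = -0.33219618 / 0.91018016 = -0.365.
Therefore phi_{33} = -0.3650.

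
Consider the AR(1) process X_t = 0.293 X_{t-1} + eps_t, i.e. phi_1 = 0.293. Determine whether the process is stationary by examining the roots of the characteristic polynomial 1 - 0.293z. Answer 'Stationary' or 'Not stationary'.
\text{Stationary}

The AR(p) characteristic polynomial is P(z) = 1 - 0.293z.
Stationarity requires all roots to lie outside the unit circle, i.e. |z| > 1 for every root.
This is linear in z: 1 + (-0.293) z = 0  =>  z = -1/(-0.293) = 3.412969,  |z| = 3.412969.
Moduli of all roots: 3.4130.
All moduli strictly greater than 1? Yes.
Verdict: Stationary.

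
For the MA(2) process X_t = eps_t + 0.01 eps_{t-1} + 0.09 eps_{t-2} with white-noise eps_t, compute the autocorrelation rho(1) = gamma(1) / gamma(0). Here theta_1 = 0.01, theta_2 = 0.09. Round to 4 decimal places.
\rho(1) = 0.0108

For an MA(q) process with theta_0 = 1, the autocovariance is
  gamma(k) = sigma^2 * sum_{i=0..q-k} theta_i * theta_{i+k},
and rho(k) = gamma(k) / gamma(0). Sigma^2 cancels.
  numerator   = (1)*(0.01) + (0.01)*(0.09) = 0.0109.
  denominator = (1)^2 + (0.01)^2 + (0.09)^2 = 1.0082.
  rho(1) = 0.0109 / 1.0082 = 0.0108.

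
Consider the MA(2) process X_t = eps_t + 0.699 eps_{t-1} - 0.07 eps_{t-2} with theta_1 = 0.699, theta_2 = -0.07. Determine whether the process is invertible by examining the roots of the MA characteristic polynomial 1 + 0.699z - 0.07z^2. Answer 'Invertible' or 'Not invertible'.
\text{Invertible}

The MA(q) characteristic polynomial is P(z) = 1 + 0.699z - 0.07z^2.
Invertibility requires all roots to lie outside the unit circle, i.e. |z| > 1 for every root.
Set 1 + (0.699) z + (-0.07) z^2 = 0, i.e. a z^2 + b z + c = 0 with a = -0.07, b = 0.699, c = 1.
Discriminant D = b^2 - 4ac = (0.699)^2 - 4*(-0.07)*1 = 0.488601 - (-0.28) = 0.768601.
D >= 0, so the roots are real: z = (-b +/- sqrt(D)) / (2a) = (-0.699 +/- 0.876699) / (-0.14).
  z_1 = (-0.699 + 0.876699) / (-0.14) = -1.2693,   |z_1| = 1.2693.
  z_2 = (-0.699 - 0.876699) / (-0.14) = 11.255,   |z_2| = 11.255.
Moduli of all roots: 1.2693, 11.2550.
All moduli strictly greater than 1? Yes.
Verdict: Invertible.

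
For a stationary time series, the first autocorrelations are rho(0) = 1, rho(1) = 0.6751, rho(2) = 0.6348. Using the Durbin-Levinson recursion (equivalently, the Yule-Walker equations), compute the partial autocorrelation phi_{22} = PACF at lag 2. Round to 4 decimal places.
\phi_{22} = 0.3290

The PACF at lag k is phi_{kk}, the last component of the solution
to the Yule-Walker system G_k phi = r_k where
  (G_k)_{ij} = rho(|i - j|), (r_k)_i = rho(i), i,j = 1..k.
Equivalently, Durbin-Levinson gives phi_{kk} iteratively:
  phi_{11} = rho(1)
  phi_{kk} = [rho(k) - sum_{j=1..k-1} phi_{k-1,j} rho(k-j)]
            / [1 - sum_{j=1..k-1} phi_{k-1,j} rho(j)],
  phi_{k,j} = phi_{k-1,j} - phi_{kk} phi_{k-1,k-j},  j = 1..k-1.
Step k = 1:
  phi_11 = rho(1) = 0.6751.
Step k = 2:
  phi_22 = [rho(2) - phi_11 rho(1)] / [1 - phi_11 rho(1)] = [0.6348 - (0.6751)(0.6751)] / [1 - (0.6751)(0.6751)]
         = 0.17903999 / 0.54423999 = 0.329.
Therefore phi_{22} = 0.3290.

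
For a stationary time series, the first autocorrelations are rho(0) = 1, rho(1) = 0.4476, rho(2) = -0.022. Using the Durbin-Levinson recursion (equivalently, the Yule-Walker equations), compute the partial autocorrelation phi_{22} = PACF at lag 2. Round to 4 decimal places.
\phi_{22} = -0.2781

The PACF at lag k is phi_{kk}, the last component of the solution
to the Yule-Walker system G_k phi = r_k where
  (G_k)_{ij} = rho(|i - j|), (r_k)_i = rho(i), i,j = 1..k.
Equivalently, Durbin-Levinson gives phi_{kk} iteratively:
  phi_{11} = rho(1)
  phi_{kk} = [rho(k) - sum_{j=1..k-1} phi_{k-1,j} rho(k-j)]
            / [1 - sum_{j=1..k-1} phi_{k-1,j} rho(j)],
  phi_{k,j} = phi_{k-1,j} - phi_{kk} phi_{k-1,k-j},  j = 1..k-1.
Step k = 1:
  phi_11 = rho(1) = 0.4476.
Step k = 2:
  phi_22 = [rho(2) - phi_11 rho(1)] / [1 - phi_11 rho(1)] = [-0.022 - (0.4476)(0.4476)] / [1 - (0.4476)(0.4476)]
         = -0.22234576 / 0.79965424 = -0.2781.
Therefore phi_{22} = -0.2781.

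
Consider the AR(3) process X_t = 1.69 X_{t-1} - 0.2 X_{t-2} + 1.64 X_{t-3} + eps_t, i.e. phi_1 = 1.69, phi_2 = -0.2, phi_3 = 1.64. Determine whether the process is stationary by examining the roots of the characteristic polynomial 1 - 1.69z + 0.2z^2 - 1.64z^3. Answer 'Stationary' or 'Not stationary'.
\text{Not stationary}

The AR(p) characteristic polynomial is P(z) = 1 - 1.69z + 0.2z^2 - 1.64z^3.
Stationarity requires all roots to lie outside the unit circle, i.e. |z| > 1 for every root.
Degree 3: look for a simple real root z0 first, then factor out (1 - z/z0) and solve the remaining quadratic.
Testing z0 = 0.5: P(0.5) = 1 + (-1.69)(0.5) + (0.2)(0.5)^2 + (-1.64)(0.5)^3
  = 1 + (-0.845) + (0.05) + (-0.205) = 0.  So z_0 = 0.5 is a root, |z_0| = 0.5.
Divide out the factor (1 - 2 z) = (1 - z/z0) (since 1/z0 = 2):
  P(z) = (1 - 2 z)(1 + (0.31) z + (0.82) z^2)
  [check: z-coef 0.31 - (2) = -1.69; z^2-coef 0.82 - (2)(0.31) = 0.2; z^3-coef -(2)(0.82) = -1.64.]
Remaining roots from the quadratic factor 1 + (0.31) z + (0.82) z^2:
  Set 1 + (0.31) z + (0.82) z^2 = 0, i.e. a z^2 + b z + c = 0 with a = 0.82, b = 0.31, c = 1.
  Discriminant D = b^2 - 4ac = (0.31)^2 - 4*(0.82)*1 = 0.0961 - (3.28) = -3.1839.
  D < 0, so the roots are the complex-conjugate pair z = (-b +/- i sqrt(-D)) / (2a) = -0.189 +/- 1.088i.
  For a conjugate pair |z|^2 = z * conj(z) = (product of roots) = c/a = 1/(0.82) = 1.219512, so |z| = sqrt(1.219512) = 1.1043 for both roots.
Moduli of all roots: 0.5000, 1.1043, 1.1043.
All moduli strictly greater than 1? No.
Verdict: Not stationary.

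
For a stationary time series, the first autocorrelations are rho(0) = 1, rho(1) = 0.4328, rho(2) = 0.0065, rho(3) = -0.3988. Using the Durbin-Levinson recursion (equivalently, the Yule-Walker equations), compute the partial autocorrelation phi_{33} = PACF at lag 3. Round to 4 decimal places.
\phi_{33} = -0.3961

The PACF at lag k is phi_{kk}, the last component of the solution
to the Yule-Walker system G_k phi = r_k where
  (G_k)_{ij} = rho(|i - j|), (r_k)_i = rho(i), i,j = 1..k.
Equivalently, Durbin-Levinson gives phi_{kk} iteratively:
  phi_{11} = rho(1)
  phi_{kk} = [rho(k) - sum_{j=1..k-1} phi_{k-1,j} rho(k-j)]
            / [1 - sum_{j=1..k-1} phi_{k-1,j} rho(j)],
  phi_{k,j} = phi_{k-1,j} - phi_{kk} phi_{k-1,k-j},  j = 1..k-1.
Step k = 1:
  phi_11 = rho(1) = 0.4328.
Step k = 2:
  phi_22 = [rho(2) - phi_11 rho(1)] / [1 - phi_11 rho(1)] = [0.0065 - (0.4328)(0.4328)] / [1 - (0.4328)(0.4328)]
         = -0.18081584 / 0.81268416 = -0.222492.
  Update: phi_21 = phi_11 - phi_22 phi_11 = 0.4328 - (-0.222492)(0.4328) = 0.529095.
Step k = 3:
  phi_33 = [rho(3) - phi_21 rho(2) - phi_22 rho(1)] / [1 - phi_21 rho(1) - phi_22 rho(2)]
    numerator   = -0.3988 - (0.529095)(0.0065) - (-0.222492)(0.4328) = -0.30594452
    denominator = 1 - (0.529095)(0.4328) - (-0.222492)(0.0065) = 0.77245406
  phi_33 = -0.30594452 / 0.77245406 = -0.3961.
Therefore phi_{33} = -0.3961.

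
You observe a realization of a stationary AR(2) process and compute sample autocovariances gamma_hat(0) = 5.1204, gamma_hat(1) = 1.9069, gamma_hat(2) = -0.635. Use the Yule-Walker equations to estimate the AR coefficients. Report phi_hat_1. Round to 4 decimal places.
\hat\phi_{1} = 0.4860

The Yule-Walker equations for an AR(p) process read, in matrix form,
  Gamma_p phi = r_p,   with   (Gamma_p)_{ij} = gamma(|i - j|),
                       (r_p)_i = gamma(i),   i,j = 1..p.
Substitute the sample gammas (Toeplitz matrix and right-hand side of size 2):
  Gamma_p = [[5.1204, 1.9069], [1.9069, 5.1204]]
  r_p     = [1.9069, -0.635]
Written out:
  5.1204 phi_1 + 1.9069 phi_2 = 1.9069
  1.9069 phi_1 + 5.1204 phi_2 = -0.635
Solve by Cramer's rule:
  det = gamma(0)^2 - gamma(1)^2 = (5.1204)^2 - (1.9069)^2 = 26.21849616 - 3.63626761 = 22.58222855
  phi_hat_1 = [gamma(1) gamma(0) - gamma(1) gamma(2)] / det = [(1.9069)(5.1204) - (1.9069)(-0.635)] / 22.58222855 = 10.97497226 / 22.58222855 = 0.486
  phi_hat_2 = [gamma(0) gamma(2) - gamma(1)^2] / det = [(5.1204)(-0.635) - (1.9069)^2] / 22.58222855 = -6.88772161 / 22.58222855 = -0.305
So phi_hat = [0.4860, -0.3050].
Therefore phi_hat_1 = 0.4860.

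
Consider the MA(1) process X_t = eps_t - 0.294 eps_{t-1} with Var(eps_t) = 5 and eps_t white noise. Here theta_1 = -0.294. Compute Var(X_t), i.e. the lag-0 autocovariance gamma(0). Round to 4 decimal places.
\gamma(0) = 5.4322

For an MA(q) process X_t = eps_t + sum_i theta_i eps_{t-i} with
Var(eps_t) = sigma^2, the variance is
  gamma(0) = sigma^2 * (1 + sum_i theta_i^2).
  sum_i theta_i^2 = (-0.294)^2 = 0.086436.
  gamma(0) = 5 * (1 + 0.086436) = 5 * 1.086436 = 5.43218, which rounds to 5.4322.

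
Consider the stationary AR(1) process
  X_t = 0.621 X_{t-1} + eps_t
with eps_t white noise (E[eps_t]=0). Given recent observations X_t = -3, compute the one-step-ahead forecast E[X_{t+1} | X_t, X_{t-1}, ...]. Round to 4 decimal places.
E[X_{t+1} \mid \mathcal F_t] = -1.8630

For an AR(p) model X_t = c + sum_i phi_i X_{t-i} + eps_t, the
one-step-ahead conditional mean is
  E[X_{t+1} | X_t, ...] = c + sum_i phi_i X_{t+1-i}.
Substitute known values:
  E[X_{t+1} | ...] = (0.621) * (-3)
                   = -1.8630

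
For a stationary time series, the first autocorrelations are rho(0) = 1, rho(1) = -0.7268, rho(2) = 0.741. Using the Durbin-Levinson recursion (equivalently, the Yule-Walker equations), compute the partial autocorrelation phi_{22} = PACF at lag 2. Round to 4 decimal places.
\phi_{22} = 0.4510

The PACF at lag k is phi_{kk}, the last component of the solution
to the Yule-Walker system G_k phi = r_k where
  (G_k)_{ij} = rho(|i - j|), (r_k)_i = rho(i), i,j = 1..k.
Equivalently, Durbin-Levinson gives phi_{kk} iteratively:
  phi_{11} = rho(1)
  phi_{kk} = [rho(k) - sum_{j=1..k-1} phi_{k-1,j} rho(k-j)]
            / [1 - sum_{j=1..k-1} phi_{k-1,j} rho(j)],
  phi_{k,j} = phi_{k-1,j} - phi_{kk} phi_{k-1,k-j},  j = 1..k-1.
Step k = 1:
  phi_11 = rho(1) = -0.7268.
Step k = 2:
  phi_22 = [rho(2) - phi_11 rho(1)] / [1 - phi_11 rho(1)] = [0.741 - (-0.7268)(-0.7268)] / [1 - (-0.7268)(-0.7268)]
         = 0.21276176 / 0.47176176 = 0.451.
Therefore phi_{22} = 0.4510.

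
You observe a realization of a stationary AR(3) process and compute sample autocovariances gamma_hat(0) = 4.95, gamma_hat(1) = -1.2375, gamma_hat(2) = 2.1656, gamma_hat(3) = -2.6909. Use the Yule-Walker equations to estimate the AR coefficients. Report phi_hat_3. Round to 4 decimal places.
\hat\phi_{3} = -0.4800

The Yule-Walker equations for an AR(p) process read, in matrix form,
  Gamma_p phi = r_p,   with   (Gamma_p)_{ij} = gamma(|i - j|),
                       (r_p)_i = gamma(i),   i,j = 1..p.
Substitute the sample gammas (Toeplitz matrix and right-hand side of size 3):
  Gamma_p = [[4.95, -1.2375, 2.1656], [-1.2375, 4.95, -1.2375], [2.1656, -1.2375, 4.95]]
  r_p     = [-1.2375, 2.1656, -2.6909]
Written out (R1..R3):
  (R1) 4.95 phi_1 - 1.2375 phi_2 + 2.1656 phi_3 = -1.2375
  (R2) -1.2375 phi_1 + 4.95 phi_2 - 1.2375 phi_3 = 2.1656
  (R3) 2.1656 phi_1 - 1.2375 phi_2 + 4.95 phi_3 = -2.6909
Gaussian elimination:
  R2 <- R2 - (-1.2375/4.95) R1 = R2 - (-0.25) R1:  4.640625 phi_2 - 0.6961 phi_3 = 1.856225
  R3 <- R3 - (2.1656/4.95) R1 = R3 - (0.437495) R1:  -0.6961 phi_2 + 4.002561 phi_3 = -2.1495
  R3 <- R3 - (-0.6961/4.640625) R2 = R3 - (-0.150001) R2:  3.898145 phi_3 = -1.871064
Back-substitution:
  phi_hat_3 = -1.871064 / 3.898145 = -0.479988
  phi_hat_2 = (1.856225 - (-0.6961)(-0.479988)) / 4.640625 = 0.327996
  phi_hat_1 = (-1.2375 - (-1.2375)(0.327996) - (2.1656)(-0.479988)) / 4.95 = 0.041991
So phi_hat = [0.0420, 0.3280, -0.4800].
Therefore phi_hat_3 = -0.4800.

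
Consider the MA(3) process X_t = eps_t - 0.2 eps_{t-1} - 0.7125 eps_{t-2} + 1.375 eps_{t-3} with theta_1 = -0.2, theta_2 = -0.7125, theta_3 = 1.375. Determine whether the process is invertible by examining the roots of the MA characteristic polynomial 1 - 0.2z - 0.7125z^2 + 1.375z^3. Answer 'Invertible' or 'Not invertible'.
\text{Not invertible}

The MA(q) characteristic polynomial is P(z) = 1 - 0.2z - 0.7125z^2 + 1.375z^3.
Invertibility requires all roots to lie outside the unit circle, i.e. |z| > 1 for every root.
Degree 3: look for a simple real root z0 first, then factor out (1 - z/z0) and solve the remaining quadratic.
Testing z0 = -0.8: P(-0.8) = 1 + (-0.2)(-0.8) + (-0.7125)(-0.8)^2 + (1.375)(-0.8)^3
  = 1 + (0.16) + (-0.456) + (-0.704) = 0.  So z_0 = -0.8 is a root, |z_0| = 0.8.
Divide out the factor (1 + 1.25 z) = (1 - z/z0) (since 1/z0 = -1.25):
  P(z) = (1 + 1.25 z)(1 + (-1.45) z + (1.1) z^2)
  [check: z-coef -1.45 - (-1.25) = -0.2; z^2-coef 1.1 - (-1.25)(-1.45) = -0.7125; z^3-coef -(-1.25)(1.1) = 1.375.]
Remaining roots from the quadratic factor 1 + (-1.45) z + (1.1) z^2:
  Set 1 + (-1.45) z + (1.1) z^2 = 0, i.e. a z^2 + b z + c = 0 with a = 1.1, b = -1.45, c = 1.
  Discriminant D = b^2 - 4ac = (-1.45)^2 - 4*(1.1)*1 = 2.1025 - (4.4) = -2.2975.
  D < 0, so the roots are the complex-conjugate pair z = (-b +/- i sqrt(-D)) / (2a) = 0.6591 +/- 0.689i.
  For a conjugate pair |z|^2 = z * conj(z) = (product of roots) = c/a = 1/(1.1) = 0.909091, so |z| = sqrt(0.909091) = 0.9535 for both roots.
Moduli of all roots: 0.8000, 0.9535, 0.9535.
All moduli strictly greater than 1? No.
Verdict: Not invertible.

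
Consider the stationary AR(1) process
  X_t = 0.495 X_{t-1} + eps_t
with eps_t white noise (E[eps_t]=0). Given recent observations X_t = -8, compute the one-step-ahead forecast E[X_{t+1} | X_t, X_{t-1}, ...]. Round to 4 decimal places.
E[X_{t+1} \mid \mathcal F_t] = -3.9600

For an AR(p) model X_t = c + sum_i phi_i X_{t-i} + eps_t, the
one-step-ahead conditional mean is
  E[X_{t+1} | X_t, ...] = c + sum_i phi_i X_{t+1-i}.
Substitute known values:
  E[X_{t+1} | ...] = (0.495) * (-8)
                   = -3.9600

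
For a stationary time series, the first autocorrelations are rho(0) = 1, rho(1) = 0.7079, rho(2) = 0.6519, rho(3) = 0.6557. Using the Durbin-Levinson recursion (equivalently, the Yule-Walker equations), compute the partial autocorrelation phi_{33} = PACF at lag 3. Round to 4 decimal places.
\phi_{33} = 0.2642

The PACF at lag k is phi_{kk}, the last component of the solution
to the Yule-Walker system G_k phi = r_k where
  (G_k)_{ij} = rho(|i - j|), (r_k)_i = rho(i), i,j = 1..k.
Equivalently, Durbin-Levinson gives phi_{kk} iteratively:
  phi_{11} = rho(1)
  phi_{kk} = [rho(k) - sum_{j=1..k-1} phi_{k-1,j} rho(k-j)]
            / [1 - sum_{j=1..k-1} phi_{k-1,j} rho(j)],
  phi_{k,j} = phi_{k-1,j} - phi_{kk} phi_{k-1,k-j},  j = 1..k-1.
Step k = 1:
  phi_11 = rho(1) = 0.7079.
Step k = 2:
  phi_22 = [rho(2) - phi_11 rho(1)] / [1 - phi_11 rho(1)] = [0.6519 - (0.7079)(0.7079)] / [1 - (0.7079)(0.7079)]
         = 0.15077759 / 0.49887759 = 0.302234.
  Update: phi_21 = phi_11 - phi_22 phi_11 = 0.7079 - (0.302234)(0.7079) = 0.493949.
Step k = 3:
  phi_33 = [rho(3) - phi_21 rho(2) - phi_22 rho(1)] / [1 - phi_21 rho(1) - phi_22 rho(2)]
    numerator   = 0.6557 - (0.493949)(0.6519) - (0.302234)(0.7079) = 0.11974358
    denominator = 1 - (0.493949)(0.7079) - (0.302234)(0.6519) = 0.45330753
  phi_33 = 0.11974358 / 0.45330753 = 0.2642.
Therefore phi_{33} = 0.2642.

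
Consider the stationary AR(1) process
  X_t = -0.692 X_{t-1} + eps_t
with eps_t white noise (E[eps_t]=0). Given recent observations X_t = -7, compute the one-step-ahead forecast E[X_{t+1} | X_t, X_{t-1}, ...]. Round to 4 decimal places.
E[X_{t+1} \mid \mathcal F_t] = 4.8440

For an AR(p) model X_t = c + sum_i phi_i X_{t-i} + eps_t, the
one-step-ahead conditional mean is
  E[X_{t+1} | X_t, ...] = c + sum_i phi_i X_{t+1-i}.
Substitute known values:
  E[X_{t+1} | ...] = (-0.692) * (-7)
                   = 4.8440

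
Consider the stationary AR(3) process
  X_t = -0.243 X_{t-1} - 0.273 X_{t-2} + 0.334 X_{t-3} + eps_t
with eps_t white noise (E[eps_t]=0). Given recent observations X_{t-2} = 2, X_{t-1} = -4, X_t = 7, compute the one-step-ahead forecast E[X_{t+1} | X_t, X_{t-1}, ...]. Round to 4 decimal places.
E[X_{t+1} \mid \mathcal F_t] = 0.0590

For an AR(p) model X_t = c + sum_i phi_i X_{t-i} + eps_t, the
one-step-ahead conditional mean is
  E[X_{t+1} | X_t, ...] = c + sum_i phi_i X_{t+1-i}.
Substitute known values:
  E[X_{t+1} | ...] = (-0.243) * (7) + (-0.273) * (-4) + (0.334) * (2)
                   = 0.0590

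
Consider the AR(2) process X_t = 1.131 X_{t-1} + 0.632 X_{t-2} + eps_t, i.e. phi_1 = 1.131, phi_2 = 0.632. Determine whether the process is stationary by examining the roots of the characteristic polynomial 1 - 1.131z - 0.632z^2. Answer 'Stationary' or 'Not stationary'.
\text{Not stationary}

The AR(p) characteristic polynomial is P(z) = 1 - 1.131z - 0.632z^2.
Stationarity requires all roots to lie outside the unit circle, i.e. |z| > 1 for every root.
Set 1 + (-1.131) z + (-0.632) z^2 = 0, i.e. a z^2 + b z + c = 0 with a = -0.632, b = -1.131, c = 1.
Discriminant D = b^2 - 4ac = (-1.131)^2 - 4*(-0.632)*1 = 1.279161 - (-2.528) = 3.807161.
D >= 0, so the roots are real: z = (-b +/- sqrt(D)) / (2a) = (1.131 +/- 1.951195) / (-1.264).
  z_1 = (1.131 + 1.951195) / (-1.264) = -2.4384,   |z_1| = 2.4384.
  z_2 = (1.131 - 1.951195) / (-1.264) = 0.6489,   |z_2| = 0.6489.
Moduli of all roots: 2.4384, 0.6489.
All moduli strictly greater than 1? No.
Verdict: Not stationary.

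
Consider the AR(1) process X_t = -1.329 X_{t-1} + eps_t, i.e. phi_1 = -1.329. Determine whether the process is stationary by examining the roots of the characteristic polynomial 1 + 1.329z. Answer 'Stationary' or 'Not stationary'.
\text{Not stationary}

The AR(p) characteristic polynomial is P(z) = 1 + 1.329z.
Stationarity requires all roots to lie outside the unit circle, i.e. |z| > 1 for every root.
This is linear in z: 1 + (1.329) z = 0  =>  z = -1/(1.329) = -0.752445,  |z| = 0.752445.
Moduli of all roots: 0.7524.
All moduli strictly greater than 1? No.
Verdict: Not stationary.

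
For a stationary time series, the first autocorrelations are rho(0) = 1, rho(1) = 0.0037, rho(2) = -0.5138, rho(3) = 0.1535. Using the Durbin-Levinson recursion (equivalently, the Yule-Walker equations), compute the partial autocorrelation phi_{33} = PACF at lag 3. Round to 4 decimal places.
\phi_{33} = 0.2151

The PACF at lag k is phi_{kk}, the last component of the solution
to the Yule-Walker system G_k phi = r_k where
  (G_k)_{ij} = rho(|i - j|), (r_k)_i = rho(i), i,j = 1..k.
Equivalently, Durbin-Levinson gives phi_{kk} iteratively:
  phi_{11} = rho(1)
  phi_{kk} = [rho(k) - sum_{j=1..k-1} phi_{k-1,j} rho(k-j)]
            / [1 - sum_{j=1..k-1} phi_{k-1,j} rho(j)],
  phi_{k,j} = phi_{k-1,j} - phi_{kk} phi_{k-1,k-j},  j = 1..k-1.
Step k = 1:
  phi_11 = rho(1) = 0.0037.
Step k = 2:
  phi_22 = [rho(2) - phi_11 rho(1)] / [1 - phi_11 rho(1)] = [-0.5138 - (0.0037)(0.0037)] / [1 - (0.0037)(0.0037)]
         = -0.51381369 / 0.99998631 = -0.513821.
  Update: phi_21 = phi_11 - phi_22 phi_11 = 0.0037 - (-0.513821)(0.0037) = 0.005601.
Step k = 3:
  phi_33 = [rho(3) - phi_21 rho(2) - phi_22 rho(1)] / [1 - phi_21 rho(1) - phi_22 rho(2)]
    numerator   = 0.1535 - (0.005601)(-0.5138) - (-0.513821)(0.0037) = 0.158279
    denominator = 1 - (0.005601)(0.0037) - (-0.513821)(-0.5138) = 0.73597819
  phi_33 = 0.158279 / 0.73597819 = 0.2151.
Therefore phi_{33} = 0.2151.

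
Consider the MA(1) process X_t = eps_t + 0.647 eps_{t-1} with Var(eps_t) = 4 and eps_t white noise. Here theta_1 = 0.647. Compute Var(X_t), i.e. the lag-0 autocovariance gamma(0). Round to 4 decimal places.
\gamma(0) = 5.6744

For an MA(q) process X_t = eps_t + sum_i theta_i eps_{t-i} with
Var(eps_t) = sigma^2, the variance is
  gamma(0) = sigma^2 * (1 + sum_i theta_i^2).
  sum_i theta_i^2 = (0.647)^2 = 0.418609.
  gamma(0) = 4 * (1 + 0.418609) = 4 * 1.418609 = 5.674436, which rounds to 5.6744.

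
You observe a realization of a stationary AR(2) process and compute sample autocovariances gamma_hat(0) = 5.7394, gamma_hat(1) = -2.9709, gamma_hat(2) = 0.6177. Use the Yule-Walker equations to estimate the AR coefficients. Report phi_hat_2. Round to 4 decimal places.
\hat\phi_{2} = -0.2190

The Yule-Walker equations for an AR(p) process read, in matrix form,
  Gamma_p phi = r_p,   with   (Gamma_p)_{ij} = gamma(|i - j|),
                       (r_p)_i = gamma(i),   i,j = 1..p.
Substitute the sample gammas (Toeplitz matrix and right-hand side of size 2):
  Gamma_p = [[5.7394, -2.9709], [-2.9709, 5.7394]]
  r_p     = [-2.9709, 0.6177]
Written out:
  5.7394 phi_1 - 2.9709 phi_2 = -2.9709
  -2.9709 phi_1 + 5.7394 phi_2 = 0.6177
Solve by Cramer's rule:
  det = gamma(0)^2 - gamma(1)^2 = (5.7394)^2 - (-2.9709)^2 = 32.94071236 - 8.82624681 = 24.11446555
  phi_hat_1 = [gamma(1) gamma(0) - gamma(1) gamma(2)] / det = [(-2.9709)(5.7394) - (-2.9709)(0.6177)] / 24.11446555 = -15.21605853 / 24.11446555 = -0.631
  phi_hat_2 = [gamma(0) gamma(2) - gamma(1)^2] / det = [(5.7394)(0.6177) - (-2.9709)^2] / 24.11446555 = -5.28101943 / 24.11446555 = -0.219
So phi_hat = [-0.6310, -0.2190].
Therefore phi_hat_2 = -0.2190.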